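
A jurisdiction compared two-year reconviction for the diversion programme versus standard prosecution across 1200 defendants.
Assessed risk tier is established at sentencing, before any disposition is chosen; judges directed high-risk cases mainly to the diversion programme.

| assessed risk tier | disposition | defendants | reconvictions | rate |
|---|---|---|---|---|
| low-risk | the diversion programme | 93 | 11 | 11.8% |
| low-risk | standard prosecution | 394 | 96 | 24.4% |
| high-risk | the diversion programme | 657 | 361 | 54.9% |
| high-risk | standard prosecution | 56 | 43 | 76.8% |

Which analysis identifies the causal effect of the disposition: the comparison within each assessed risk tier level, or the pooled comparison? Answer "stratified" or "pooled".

stratified

The stratified and pooled comparisons disagree (the diversion programme wins within each assessed risk tier; standard prosecution wins overall), so the answer turns on the causal role of assessed risk tier.
Here assessed risk tier is a common cause — it drives both which disposition a case falls under and the outcome. The crude comparison mixes populations; the stratum-specific rates are the causally relevant ones.
Within each level — low-risk: 11.8% vs 24.4%; high-risk: 54.9% vs 76.8% — the diversion programme is lower every time.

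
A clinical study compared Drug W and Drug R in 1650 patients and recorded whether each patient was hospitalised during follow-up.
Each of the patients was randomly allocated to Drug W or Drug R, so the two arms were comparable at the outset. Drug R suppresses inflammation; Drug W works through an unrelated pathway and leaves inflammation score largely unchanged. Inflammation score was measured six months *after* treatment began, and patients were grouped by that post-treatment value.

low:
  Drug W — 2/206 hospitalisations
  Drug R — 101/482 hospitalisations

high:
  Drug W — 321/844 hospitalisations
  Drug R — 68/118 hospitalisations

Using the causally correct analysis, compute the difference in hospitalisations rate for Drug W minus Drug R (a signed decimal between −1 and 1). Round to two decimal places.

+0.03

Drug W is lower inside every inflammation score stratum but Drug R is lower in aggregate. Whether to stratify depends on how inflammation score relates to the drug.
The distribution of inflammation score is itself part of what the drug does — it is an intermediate outcome. Holding it fixed would remove that part of the effect; the total effect is the pooled difference.
The causal difference is the pooled difference: 0.308 − 0.282 = +0.026.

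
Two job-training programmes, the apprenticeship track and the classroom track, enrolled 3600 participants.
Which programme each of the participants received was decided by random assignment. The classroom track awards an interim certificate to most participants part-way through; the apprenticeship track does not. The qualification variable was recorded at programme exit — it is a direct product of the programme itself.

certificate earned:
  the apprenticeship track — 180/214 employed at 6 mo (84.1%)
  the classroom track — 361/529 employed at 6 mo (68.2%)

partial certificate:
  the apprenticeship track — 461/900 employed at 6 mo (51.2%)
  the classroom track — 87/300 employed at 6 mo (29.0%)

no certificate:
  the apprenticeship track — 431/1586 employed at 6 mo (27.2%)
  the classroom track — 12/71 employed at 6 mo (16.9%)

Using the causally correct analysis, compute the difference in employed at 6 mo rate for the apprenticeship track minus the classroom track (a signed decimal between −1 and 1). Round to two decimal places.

the apprenticeship track is higher inside every qualification attained during the programme stratum but the classroom track is higher in aggregate. Whether to stratify depends on how qualification attained during the programme relates to the programme.
Qualification attained during the programme is recorded after the programme and is itself shifted by it — it sits on the causal path from programme to outcome. Conditioning on a mediator would strip out part of the effect we want; the pooled comparison gives the total causal effect.
The causal difference is the pooled difference: 0.397 − 0.511 = -0.114.

-0.11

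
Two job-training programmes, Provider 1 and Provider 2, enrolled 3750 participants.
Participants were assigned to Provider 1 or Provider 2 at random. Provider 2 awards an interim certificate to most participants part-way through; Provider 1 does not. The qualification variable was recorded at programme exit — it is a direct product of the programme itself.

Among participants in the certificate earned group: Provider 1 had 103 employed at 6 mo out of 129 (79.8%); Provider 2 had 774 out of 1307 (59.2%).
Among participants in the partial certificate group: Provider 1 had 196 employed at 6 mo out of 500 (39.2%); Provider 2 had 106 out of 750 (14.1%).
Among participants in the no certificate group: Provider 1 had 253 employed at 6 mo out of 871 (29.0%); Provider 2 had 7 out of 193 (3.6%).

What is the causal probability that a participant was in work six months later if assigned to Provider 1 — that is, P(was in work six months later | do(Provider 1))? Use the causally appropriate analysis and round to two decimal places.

0.37

Qualification attained during the programme is recorded after the programme and is itself shifted by it — it sits on the causal path from programme to outcome. Conditioning on a mediator would strip out part of the effect we want; the pooled comparison gives the total causal effect.
So P(outcome | do(Provider 1)) is just the pooled rate for Provider 1: 552/1500 = 0.368.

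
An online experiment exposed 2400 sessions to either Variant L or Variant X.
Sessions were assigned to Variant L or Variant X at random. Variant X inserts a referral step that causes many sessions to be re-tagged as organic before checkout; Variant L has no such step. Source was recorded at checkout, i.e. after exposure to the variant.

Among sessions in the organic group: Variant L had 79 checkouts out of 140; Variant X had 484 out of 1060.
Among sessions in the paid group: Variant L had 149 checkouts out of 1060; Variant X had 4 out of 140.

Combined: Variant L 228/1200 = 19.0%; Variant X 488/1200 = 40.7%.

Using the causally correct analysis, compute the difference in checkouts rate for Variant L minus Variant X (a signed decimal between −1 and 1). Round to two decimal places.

-0.22

The distribution of traffic source is itself part of what the variant does — it is an intermediate outcome. Holding it fixed would remove that part of the effect; the total effect is the pooled difference.
The causal difference is the pooled difference: 0.190 − 0.407 = -0.217.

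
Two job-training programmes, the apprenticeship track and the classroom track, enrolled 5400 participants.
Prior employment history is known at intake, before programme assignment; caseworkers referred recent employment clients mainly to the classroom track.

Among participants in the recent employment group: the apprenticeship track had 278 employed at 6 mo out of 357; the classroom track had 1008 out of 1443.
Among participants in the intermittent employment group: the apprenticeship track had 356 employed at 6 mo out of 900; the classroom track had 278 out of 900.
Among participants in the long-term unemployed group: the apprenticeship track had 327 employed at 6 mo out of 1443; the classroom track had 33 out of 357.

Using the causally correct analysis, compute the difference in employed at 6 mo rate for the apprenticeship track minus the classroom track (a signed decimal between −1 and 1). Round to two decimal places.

Nothing the programme does changes prior employment history; the imbalance is an allocation artefact. With prior employment history also predicting the outcome, the pooled figure is confounded, and the within-stratum comparison is the causal one.
Adjusting over the population distribution of prior employment history: 0.333·(0.779−0.699) + 0.333·(0.396−0.309) + 0.333·(0.227−0.092) = +0.100.

+0.10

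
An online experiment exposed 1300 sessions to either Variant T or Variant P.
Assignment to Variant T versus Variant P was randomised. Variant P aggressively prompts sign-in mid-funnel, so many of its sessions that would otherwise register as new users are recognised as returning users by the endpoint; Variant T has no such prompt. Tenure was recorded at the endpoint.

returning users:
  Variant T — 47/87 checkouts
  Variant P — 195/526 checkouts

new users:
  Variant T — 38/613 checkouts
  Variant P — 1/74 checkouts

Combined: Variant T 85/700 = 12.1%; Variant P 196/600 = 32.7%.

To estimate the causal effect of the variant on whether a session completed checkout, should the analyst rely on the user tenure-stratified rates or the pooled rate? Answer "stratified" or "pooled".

User tenure is downstream of the variant. One should not condition on a consequence of treatment, so the overall rates are the right comparison.
Pooled: Variant T 12.1% vs Variant P 32.7%; Variant P is higher overall.

pooled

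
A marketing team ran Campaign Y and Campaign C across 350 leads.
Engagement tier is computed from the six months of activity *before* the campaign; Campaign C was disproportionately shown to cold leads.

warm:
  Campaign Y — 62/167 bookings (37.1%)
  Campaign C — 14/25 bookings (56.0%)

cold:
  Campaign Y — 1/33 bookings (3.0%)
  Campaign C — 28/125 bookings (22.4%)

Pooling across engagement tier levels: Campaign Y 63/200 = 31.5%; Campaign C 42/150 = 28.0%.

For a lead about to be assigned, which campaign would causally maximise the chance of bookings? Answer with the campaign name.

The engagement tier-specific comparison favours Campaign C throughout, but the pooled figures favour Campaign Y. The question is whether to condition on engagement tier.
The imbalance in engagement tier arose from how leads were allocated, not from anything the campaign did; and engagement tier independently affects the outcome. The pooled gap is confounded — condition on engagement tier.
Within each level — warm: 37.1% vs 56.0%; cold: 3.0% vs 22.4% — Campaign C is higher every time.

Campaign C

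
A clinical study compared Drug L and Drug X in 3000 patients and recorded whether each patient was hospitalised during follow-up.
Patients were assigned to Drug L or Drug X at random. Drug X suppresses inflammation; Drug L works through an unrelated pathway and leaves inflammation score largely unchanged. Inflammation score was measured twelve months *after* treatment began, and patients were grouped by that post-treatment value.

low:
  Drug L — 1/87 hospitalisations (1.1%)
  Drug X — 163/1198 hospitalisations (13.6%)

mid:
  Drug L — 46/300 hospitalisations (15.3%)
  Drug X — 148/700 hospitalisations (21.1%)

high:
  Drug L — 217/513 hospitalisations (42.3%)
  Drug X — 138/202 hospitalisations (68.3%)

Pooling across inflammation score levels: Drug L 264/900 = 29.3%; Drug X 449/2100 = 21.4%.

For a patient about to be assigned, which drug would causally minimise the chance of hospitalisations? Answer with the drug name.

Inflammation score here is a post-treatment variable shaped by the drug; conditioning on it would introduce bias rather than remove it. The overall comparison is the causal one.
Pooled: Drug L 29.3% vs Drug X 21.4%; Drug X is lower overall.

Drug X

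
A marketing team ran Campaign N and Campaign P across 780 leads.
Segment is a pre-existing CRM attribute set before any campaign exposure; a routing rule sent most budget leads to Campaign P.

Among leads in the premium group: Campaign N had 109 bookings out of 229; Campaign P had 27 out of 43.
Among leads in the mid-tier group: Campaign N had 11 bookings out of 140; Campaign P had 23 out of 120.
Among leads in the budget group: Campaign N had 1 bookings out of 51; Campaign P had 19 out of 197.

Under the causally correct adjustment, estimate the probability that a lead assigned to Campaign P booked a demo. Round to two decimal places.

Since customer segment is a pre-existing factor (not a product of the campaign) and it affects the outcome on its own, it is a confounder. The stratified rates, not the pooled rate, identify the causal effect.
Standardising Campaign P to the population customer segment mix: 0.349·27/43 + 0.333·23/120 + 0.318·19/197 = 0.314.

0.31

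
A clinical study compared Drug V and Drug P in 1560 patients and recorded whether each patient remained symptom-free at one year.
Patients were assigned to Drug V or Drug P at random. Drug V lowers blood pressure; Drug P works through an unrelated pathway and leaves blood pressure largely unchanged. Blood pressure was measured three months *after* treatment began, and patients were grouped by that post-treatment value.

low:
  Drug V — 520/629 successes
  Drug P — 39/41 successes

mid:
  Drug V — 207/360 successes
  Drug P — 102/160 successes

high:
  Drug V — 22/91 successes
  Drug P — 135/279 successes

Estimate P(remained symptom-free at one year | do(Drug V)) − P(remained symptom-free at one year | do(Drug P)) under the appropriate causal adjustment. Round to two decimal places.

Within every blood pressure level Drug P has the higher rate, yet pooled Drug V does — Simpson's reversal.
Blood pressure lies on the pathway drug → blood pressure → outcome, so adjusting for it blocks the indirect effect. For the total causal effect of drug, use the unadjusted pooled rates.
The causal difference is the pooled difference: 0.694 − 0.575 = +0.119.

+0.12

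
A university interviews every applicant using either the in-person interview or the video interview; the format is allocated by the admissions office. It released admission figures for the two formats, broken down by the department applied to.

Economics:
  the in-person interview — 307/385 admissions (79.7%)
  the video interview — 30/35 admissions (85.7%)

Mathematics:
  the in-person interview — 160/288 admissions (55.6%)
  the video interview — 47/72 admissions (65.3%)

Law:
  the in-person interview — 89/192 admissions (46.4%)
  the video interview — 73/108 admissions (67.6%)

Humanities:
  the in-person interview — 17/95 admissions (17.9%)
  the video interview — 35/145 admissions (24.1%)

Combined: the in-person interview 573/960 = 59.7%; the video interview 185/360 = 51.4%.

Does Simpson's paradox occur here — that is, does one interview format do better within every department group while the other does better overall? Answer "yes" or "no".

Within each department level (Economics 79.7% vs 85.7%; Mathematics 55.6% vs 65.3%; Law 46.4% vs 67.6%; Humanities 17.9% vs 24.1%), the video interview has the higher rate every time. Pooled: 59.7% vs 51.4% — the in-person interview has the higher rate overall. The two comparisons disagree.

yes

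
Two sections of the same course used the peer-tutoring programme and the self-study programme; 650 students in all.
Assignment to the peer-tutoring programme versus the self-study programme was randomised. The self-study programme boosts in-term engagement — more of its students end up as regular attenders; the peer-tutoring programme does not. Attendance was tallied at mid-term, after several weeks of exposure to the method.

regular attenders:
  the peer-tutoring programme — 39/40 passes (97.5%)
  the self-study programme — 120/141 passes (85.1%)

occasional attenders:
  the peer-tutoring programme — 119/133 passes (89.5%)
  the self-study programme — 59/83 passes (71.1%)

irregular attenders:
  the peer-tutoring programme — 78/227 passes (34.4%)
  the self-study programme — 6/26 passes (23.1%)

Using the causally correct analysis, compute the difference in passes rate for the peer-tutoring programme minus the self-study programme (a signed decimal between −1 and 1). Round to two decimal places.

Within every mid-term attendance level the peer-tutoring programme has the higher rate, yet pooled the self-study programme does — Simpson's reversal.
Mid-term attendance is downstream of the teaching method. One should not condition on a consequence of treatment, so the overall rates are the right comparison.
The causal difference is the pooled difference: 0.590 − 0.740 = -0.150.

-0.15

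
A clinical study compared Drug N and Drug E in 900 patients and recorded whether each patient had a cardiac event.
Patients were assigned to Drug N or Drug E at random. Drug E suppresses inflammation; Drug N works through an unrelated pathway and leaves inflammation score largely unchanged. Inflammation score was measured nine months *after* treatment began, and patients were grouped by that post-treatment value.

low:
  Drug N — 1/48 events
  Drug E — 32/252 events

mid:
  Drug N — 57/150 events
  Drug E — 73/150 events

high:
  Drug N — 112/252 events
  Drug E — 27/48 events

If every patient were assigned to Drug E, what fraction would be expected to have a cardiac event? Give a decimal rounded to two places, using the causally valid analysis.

0.29

Within every inflammation score level Drug N has the lower rate, yet pooled Drug E does — Simpson's reversal.
The distribution of inflammation score is itself part of what the drug does — it is an intermediate outcome. Holding it fixed would remove that part of the effect; the total effect is the pooled difference.
So P(outcome | do(Drug E)) is just the pooled rate for Drug E: 132/450 = 0.293.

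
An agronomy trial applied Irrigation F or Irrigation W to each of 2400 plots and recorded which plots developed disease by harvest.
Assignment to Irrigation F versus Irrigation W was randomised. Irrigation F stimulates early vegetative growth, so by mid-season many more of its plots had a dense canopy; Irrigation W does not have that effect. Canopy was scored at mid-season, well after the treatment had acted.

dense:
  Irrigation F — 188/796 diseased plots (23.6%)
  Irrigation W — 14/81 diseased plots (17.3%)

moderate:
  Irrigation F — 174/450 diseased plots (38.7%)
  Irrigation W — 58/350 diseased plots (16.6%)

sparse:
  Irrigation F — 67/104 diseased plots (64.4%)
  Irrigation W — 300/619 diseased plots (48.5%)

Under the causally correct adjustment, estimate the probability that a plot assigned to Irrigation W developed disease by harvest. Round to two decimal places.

0.35

Stratifying would compare irrigations among plots the irrigations themselves sorted into mid-season canopy groups — a form of selection on an intermediate. The unconditioned pooled rates give the total causal effect.
So P(outcome | do(Irrigation W)) is just the pooled rate for Irrigation W: 372/1050 = 0.354.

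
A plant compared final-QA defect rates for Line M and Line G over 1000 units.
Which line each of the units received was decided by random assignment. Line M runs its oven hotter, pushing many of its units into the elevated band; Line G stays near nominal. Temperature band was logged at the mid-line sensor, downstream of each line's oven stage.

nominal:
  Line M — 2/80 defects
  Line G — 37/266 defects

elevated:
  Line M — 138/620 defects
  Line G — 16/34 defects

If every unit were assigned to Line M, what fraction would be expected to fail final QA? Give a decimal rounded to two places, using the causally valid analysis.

0.20

Line M is lower inside every in-process temperature band stratum but Line G is lower in aggregate. Whether to stratify depends on how in-process temperature band relates to the line.
Stratifying would compare lines among units the lines themselves sorted into in-process temperature band groups — a form of selection on an intermediate. The unconditioned pooled rates give the total causal effect.
So P(outcome | do(Line M)) is just the pooled rate for Line M: 140/700 = 0.200.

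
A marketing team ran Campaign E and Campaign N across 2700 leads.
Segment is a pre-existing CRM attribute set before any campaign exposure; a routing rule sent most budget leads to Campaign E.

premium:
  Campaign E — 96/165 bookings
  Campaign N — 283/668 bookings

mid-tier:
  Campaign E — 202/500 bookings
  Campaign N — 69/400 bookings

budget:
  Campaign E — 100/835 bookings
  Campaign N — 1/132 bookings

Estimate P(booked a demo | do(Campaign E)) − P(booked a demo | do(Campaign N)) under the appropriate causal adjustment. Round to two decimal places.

Customer segment differs across campaigns for reasons unrelated to any effect of the campaign itself, and it separately predicts the outcome — a classic confounder. We must compare within customer segment levels.
Adjusting over the population distribution of customer segment: 0.309·(0.582−0.424) + 0.333·(0.404−0.172) + 0.358·(0.120−0.008) = +0.166.

+0.17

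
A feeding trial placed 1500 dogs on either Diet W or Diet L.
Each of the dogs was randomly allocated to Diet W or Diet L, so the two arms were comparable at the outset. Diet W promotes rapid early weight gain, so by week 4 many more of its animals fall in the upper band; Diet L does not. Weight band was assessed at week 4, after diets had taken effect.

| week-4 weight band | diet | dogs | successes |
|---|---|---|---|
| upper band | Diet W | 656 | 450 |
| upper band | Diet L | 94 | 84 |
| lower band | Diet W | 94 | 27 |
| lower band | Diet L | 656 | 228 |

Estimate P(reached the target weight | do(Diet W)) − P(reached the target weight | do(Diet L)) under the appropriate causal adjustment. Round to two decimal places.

Week-4 weight band here is a post-treatment variable shaped by the diet; conditioning on it would introduce bias rather than remove it. The overall comparison is the causal one.
The causal difference is the pooled difference: 0.636 − 0.416 = +0.220.

+0.22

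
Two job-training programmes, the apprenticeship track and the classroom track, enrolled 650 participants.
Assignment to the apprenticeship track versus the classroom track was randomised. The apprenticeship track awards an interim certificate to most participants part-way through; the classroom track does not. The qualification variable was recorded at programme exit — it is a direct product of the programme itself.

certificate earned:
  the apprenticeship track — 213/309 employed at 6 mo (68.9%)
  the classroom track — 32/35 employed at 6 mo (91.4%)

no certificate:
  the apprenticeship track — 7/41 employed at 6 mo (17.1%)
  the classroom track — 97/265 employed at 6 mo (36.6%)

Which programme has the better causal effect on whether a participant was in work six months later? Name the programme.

Qualification attained during the programme lies on the pathway programme → qualification attained during the programme → outcome, so adjusting for it blocks the indirect effect. For the total causal effect of programme, use the unadjusted pooled rates.
Pooled: the apprenticeship track 62.9% vs the classroom track 43.0%; the apprenticeship track is higher overall.

the apprenticeship track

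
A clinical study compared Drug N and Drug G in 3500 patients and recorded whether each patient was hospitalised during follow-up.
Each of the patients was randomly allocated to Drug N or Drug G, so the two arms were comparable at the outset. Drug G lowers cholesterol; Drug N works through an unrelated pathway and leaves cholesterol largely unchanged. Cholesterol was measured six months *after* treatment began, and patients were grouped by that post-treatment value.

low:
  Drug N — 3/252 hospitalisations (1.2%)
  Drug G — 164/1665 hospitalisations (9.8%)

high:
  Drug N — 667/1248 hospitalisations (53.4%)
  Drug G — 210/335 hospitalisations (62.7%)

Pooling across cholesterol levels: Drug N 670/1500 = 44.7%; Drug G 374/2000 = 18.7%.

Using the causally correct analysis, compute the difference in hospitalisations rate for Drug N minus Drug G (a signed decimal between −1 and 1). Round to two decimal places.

+0.26

Drug N is lower inside every cholesterol stratum but Drug G is lower in aggregate. Whether to stratify depends on how cholesterol relates to the drug.
The distribution of cholesterol is itself part of what the drug does — it is an intermediate outcome. Holding it fixed would remove that part of the effect; the total effect is the pooled difference.
The causal difference is the pooled difference: 0.447 − 0.187 = +0.260.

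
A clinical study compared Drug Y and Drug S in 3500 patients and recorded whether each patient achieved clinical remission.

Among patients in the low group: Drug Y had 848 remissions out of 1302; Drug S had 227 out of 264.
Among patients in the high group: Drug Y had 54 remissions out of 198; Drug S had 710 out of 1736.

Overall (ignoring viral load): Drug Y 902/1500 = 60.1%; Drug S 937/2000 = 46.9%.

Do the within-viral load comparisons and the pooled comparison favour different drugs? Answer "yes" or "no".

yes

Within each viral load level (low 65.1% vs 86.0%; high 27.3% vs 40.9%), Drug S has the higher rate every time. Pooled: 60.1% vs 46.9% — Drug Y has the higher rate overall. The two comparisons disagree.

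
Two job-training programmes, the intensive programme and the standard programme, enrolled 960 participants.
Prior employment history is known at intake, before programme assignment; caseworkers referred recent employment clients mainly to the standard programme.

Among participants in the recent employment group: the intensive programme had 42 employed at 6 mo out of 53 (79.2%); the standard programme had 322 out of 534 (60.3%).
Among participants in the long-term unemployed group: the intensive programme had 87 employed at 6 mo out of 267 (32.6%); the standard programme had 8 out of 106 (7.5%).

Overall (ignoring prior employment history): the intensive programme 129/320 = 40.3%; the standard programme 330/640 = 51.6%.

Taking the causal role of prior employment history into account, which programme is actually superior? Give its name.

the intensive programme

Here prior employment history is a common cause — it drives both which programme a case falls under and the outcome. The crude comparison mixes populations; the stratum-specific rates are the causally relevant ones.
Within each level — recent employment: 79.2% vs 60.3%; long-term unemployed: 32.6% vs 7.5% — the intensive programme is higher every time.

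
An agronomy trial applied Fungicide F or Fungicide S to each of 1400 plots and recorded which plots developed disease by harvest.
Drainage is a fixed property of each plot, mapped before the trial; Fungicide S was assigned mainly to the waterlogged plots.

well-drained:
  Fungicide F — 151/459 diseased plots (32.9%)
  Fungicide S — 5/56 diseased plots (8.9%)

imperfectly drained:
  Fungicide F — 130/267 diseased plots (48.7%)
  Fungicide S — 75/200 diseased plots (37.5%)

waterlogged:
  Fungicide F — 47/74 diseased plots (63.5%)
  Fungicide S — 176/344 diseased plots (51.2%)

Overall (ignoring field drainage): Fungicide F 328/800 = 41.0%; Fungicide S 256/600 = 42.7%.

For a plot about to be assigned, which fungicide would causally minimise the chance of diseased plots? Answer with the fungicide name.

Field drainage is set before the fungicide has any effect — it is not caused by the fungicide — and it independently drives the outcome. That makes it a confounder, so the causal comparison is within field drainage levels.
Within each level — well-drained: 32.9% vs 8.9%; imperfectly drained: 48.7% vs 37.5%; waterlogged: 63.5% vs 51.2% — Fungicide S is lower every time.

Fungicide S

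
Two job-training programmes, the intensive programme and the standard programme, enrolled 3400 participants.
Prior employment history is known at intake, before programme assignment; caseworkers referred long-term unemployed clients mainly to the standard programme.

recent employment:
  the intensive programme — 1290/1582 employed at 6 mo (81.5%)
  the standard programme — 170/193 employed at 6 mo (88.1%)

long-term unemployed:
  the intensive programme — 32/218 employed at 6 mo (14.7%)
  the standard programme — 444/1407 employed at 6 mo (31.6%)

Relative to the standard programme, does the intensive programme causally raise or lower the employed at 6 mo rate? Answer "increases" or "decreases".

The prior employment history-specific comparison favours the standard programme throughout, but the pooled figures favour the intensive programme. The question is whether to condition on prior employment history.
Nothing the programme does changes prior employment history; the imbalance is an allocation artefact. With prior employment history also predicting the outcome, the pooled figure is confounded, and the within-stratum comparison is the causal one.
Within each level — recent employment: 81.5% vs 88.1%; long-term unemployed: 14.7% vs 31.6% — the standard programme is higher every time.

decreases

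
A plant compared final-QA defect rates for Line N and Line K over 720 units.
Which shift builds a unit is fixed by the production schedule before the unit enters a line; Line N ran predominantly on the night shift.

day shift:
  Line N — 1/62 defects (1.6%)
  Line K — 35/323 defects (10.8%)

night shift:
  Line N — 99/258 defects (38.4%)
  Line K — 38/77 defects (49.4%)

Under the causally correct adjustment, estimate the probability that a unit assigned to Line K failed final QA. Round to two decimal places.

0.29

The shift-specific comparison favours Line N throughout, but the pooled figures favour Line K. The question is whether to condition on shift.
Shift differs across lines for reasons unrelated to any effect of the line itself, and it separately predicts the outcome — a classic confounder. We must compare within shift levels.
Standardising Line K to the population shift mix: 0.535·35/323 + 0.465·38/77 = 0.288.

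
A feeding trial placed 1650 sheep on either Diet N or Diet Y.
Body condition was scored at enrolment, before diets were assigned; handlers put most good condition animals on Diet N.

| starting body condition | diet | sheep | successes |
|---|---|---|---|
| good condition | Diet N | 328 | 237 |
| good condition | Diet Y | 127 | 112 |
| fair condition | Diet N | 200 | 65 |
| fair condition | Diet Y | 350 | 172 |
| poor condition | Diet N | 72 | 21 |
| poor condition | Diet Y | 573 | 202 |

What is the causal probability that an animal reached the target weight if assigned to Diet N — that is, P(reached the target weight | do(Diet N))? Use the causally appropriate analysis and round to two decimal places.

The starting body condition-specific comparison favours Diet Y throughout, but the pooled figures favour Diet N. The question is whether to condition on starting body condition.
Since starting body condition is a pre-existing factor (not a product of the diet) and it affects the outcome on its own, it is a confounder. The stratified rates, not the pooled rate, identify the causal effect.
Standardising Diet N to the population starting body condition mix: 0.276·237/328 + 0.333·65/200 + 0.391·21/72 = 0.422.

0.42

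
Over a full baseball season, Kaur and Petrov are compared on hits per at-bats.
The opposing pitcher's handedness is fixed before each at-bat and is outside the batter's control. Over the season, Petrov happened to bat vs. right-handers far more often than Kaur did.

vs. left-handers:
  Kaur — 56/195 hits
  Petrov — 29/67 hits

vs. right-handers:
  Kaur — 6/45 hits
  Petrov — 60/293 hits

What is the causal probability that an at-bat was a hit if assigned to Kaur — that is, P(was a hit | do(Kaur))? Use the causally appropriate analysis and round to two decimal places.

0.20

Pitcher handedness is set before the player has any effect — it is not caused by the player — and it independently drives the outcome. That makes it a confounder, so the causal comparison is within pitcher handedness levels.
Standardising Kaur to the population pitcher handedness mix: 0.437·56/195 + 0.563·6/45 = 0.201.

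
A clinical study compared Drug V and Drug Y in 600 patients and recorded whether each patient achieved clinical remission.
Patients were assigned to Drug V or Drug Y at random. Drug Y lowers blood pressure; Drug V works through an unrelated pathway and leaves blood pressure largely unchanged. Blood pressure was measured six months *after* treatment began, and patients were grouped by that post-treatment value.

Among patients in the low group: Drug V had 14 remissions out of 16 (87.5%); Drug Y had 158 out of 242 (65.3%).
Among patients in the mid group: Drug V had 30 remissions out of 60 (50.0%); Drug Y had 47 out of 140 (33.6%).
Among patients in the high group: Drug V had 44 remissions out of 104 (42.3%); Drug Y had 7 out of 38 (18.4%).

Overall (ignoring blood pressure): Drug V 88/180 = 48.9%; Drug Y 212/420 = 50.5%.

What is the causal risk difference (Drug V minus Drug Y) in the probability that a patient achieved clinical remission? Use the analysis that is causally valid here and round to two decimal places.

-0.02

Stratifying would compare drugs among patients the drugs themselves sorted into blood pressure groups — a form of selection on an intermediate. The unconditioned pooled rates give the total causal effect.
The causal difference is the pooled difference: 0.489 − 0.505 = -0.016.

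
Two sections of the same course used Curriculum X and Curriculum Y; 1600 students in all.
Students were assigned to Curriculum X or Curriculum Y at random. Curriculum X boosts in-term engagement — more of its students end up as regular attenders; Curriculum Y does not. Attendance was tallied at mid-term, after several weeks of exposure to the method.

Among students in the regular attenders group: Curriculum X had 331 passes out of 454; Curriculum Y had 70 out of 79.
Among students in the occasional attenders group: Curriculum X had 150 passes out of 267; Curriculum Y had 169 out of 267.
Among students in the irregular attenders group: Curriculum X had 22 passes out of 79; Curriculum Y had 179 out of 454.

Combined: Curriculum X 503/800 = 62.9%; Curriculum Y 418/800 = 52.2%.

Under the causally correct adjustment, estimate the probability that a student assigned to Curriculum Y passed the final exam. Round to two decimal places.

0.52

Curriculum Y is higher inside every mid-term attendance stratum but Curriculum X is higher in aggregate. Whether to stratify depends on how mid-term attendance relates to the teaching method.
Mid-term attendance lies on the pathway teaching method → mid-term attendance → outcome, so adjusting for it blocks the indirect effect. For the total causal effect of teaching method, use the unadjusted pooled rates.
So P(outcome | do(Curriculum Y)) is just the pooled rate for Curriculum Y: 418/800 = 0.522.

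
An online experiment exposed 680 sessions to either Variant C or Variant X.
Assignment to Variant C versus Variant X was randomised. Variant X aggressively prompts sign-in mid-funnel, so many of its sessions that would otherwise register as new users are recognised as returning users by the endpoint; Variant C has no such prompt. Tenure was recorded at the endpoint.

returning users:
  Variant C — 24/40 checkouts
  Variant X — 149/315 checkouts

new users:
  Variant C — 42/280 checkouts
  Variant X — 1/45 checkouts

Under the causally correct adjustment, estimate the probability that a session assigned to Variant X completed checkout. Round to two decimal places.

Variant C is higher inside every user tenure stratum but Variant X is higher in aggregate. Whether to stratify depends on how user tenure relates to the variant.
User tenure is recorded after the variant and is itself shifted by it — it sits on the causal path from variant to outcome. Conditioning on a mediator would strip out part of the effect we want; the pooled comparison gives the total causal effect.
So P(outcome | do(Variant X)) is just the pooled rate for Variant X: 150/360 = 0.417.

0.42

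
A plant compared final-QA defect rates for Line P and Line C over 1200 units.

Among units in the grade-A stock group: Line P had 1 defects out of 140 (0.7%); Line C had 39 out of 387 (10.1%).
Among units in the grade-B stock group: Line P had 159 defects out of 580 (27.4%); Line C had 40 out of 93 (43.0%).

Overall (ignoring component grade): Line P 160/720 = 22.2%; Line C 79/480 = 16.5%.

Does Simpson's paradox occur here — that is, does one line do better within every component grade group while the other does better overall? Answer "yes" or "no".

yes

Within each component grade level (grade-A stock 0.7% vs 10.1%; grade-B stock 27.4% vs 43.0%), Line P has the lower rate every time. Pooled: 22.2% vs 16.5% — Line C has the lower rate overall. The two comparisons disagree.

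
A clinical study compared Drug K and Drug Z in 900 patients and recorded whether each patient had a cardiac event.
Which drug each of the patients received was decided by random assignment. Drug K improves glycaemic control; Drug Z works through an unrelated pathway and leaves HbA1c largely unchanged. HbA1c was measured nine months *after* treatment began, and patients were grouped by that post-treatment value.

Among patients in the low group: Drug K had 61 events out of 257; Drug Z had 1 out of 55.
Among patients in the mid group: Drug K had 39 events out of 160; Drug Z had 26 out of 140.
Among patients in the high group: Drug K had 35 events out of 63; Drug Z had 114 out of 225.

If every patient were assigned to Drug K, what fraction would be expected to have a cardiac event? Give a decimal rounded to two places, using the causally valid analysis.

0.28

HbA1c lies on the pathway drug → HbA1c → outcome, so adjusting for it blocks the indirect effect. For the total causal effect of drug, use the unadjusted pooled rates.
So P(outcome | do(Drug K)) is just the pooled rate for Drug K: 135/480 = 0.281.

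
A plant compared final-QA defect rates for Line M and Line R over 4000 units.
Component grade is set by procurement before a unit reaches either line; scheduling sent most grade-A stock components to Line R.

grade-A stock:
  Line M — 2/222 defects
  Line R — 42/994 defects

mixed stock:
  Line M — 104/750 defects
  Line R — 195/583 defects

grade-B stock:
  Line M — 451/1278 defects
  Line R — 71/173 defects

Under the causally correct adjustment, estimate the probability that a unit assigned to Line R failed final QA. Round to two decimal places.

The component grade-specific comparison favours Line M throughout, but the pooled figures favour Line R. The question is whether to condition on component grade.
Component grade satisfies the back-door criterion: it is not a descendant of the line, and it blocks the spurious path from line to outcome. Adjusting for it (i.e., using the within-component grade rates) gives the causal effect.
Standardising Line R to the population component grade mix: 0.304·42/994 + 0.333·195/583 + 0.363·71/173 = 0.273.

0.27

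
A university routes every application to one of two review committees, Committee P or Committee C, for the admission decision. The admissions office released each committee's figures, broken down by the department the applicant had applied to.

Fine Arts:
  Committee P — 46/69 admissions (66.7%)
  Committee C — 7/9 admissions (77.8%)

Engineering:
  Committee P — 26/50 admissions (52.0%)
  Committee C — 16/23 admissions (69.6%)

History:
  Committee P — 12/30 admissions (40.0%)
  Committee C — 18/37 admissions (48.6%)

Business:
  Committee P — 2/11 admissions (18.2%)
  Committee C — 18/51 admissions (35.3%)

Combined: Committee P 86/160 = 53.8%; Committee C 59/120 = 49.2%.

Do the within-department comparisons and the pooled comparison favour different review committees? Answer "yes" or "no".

Within each department level (Fine Arts 66.7% vs 77.8%; Engineering 52.0% vs 69.6%; History 40.0% vs 48.6%; Business 18.2% vs 35.3%), Committee C has the higher rate every time. Pooled: 53.8% vs 49.2% — Committee P has the higher rate overall. The two comparisons disagree.

yes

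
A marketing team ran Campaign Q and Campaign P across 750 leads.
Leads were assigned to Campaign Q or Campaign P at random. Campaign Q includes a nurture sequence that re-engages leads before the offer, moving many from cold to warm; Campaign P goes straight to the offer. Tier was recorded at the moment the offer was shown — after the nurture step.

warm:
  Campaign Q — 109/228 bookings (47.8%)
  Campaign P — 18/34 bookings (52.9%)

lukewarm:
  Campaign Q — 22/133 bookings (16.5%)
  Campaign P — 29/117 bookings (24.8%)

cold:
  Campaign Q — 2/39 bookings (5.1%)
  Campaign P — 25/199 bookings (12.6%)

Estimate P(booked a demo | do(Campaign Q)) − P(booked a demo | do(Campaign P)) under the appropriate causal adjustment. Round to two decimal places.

+0.13

The distribution of engagement tier is itself part of what the campaign does — it is an intermediate outcome. Holding it fixed would remove that part of the effect; the total effect is the pooled difference.
The causal difference is the pooled difference: 0.333 − 0.206 = +0.127.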